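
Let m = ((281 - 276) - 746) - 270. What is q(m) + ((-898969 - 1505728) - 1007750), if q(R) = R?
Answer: -3413458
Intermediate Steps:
m = -1011 (m = (5 - 746) - 270 = -741 - 270 = -1011)
q(m) + ((-898969 - 1505728) - 1007750) = -1011 + ((-898969 - 1505728) - 1007750) = -1011 + (-2404697 - 1007750) = -1011 - 3412447 = -3413458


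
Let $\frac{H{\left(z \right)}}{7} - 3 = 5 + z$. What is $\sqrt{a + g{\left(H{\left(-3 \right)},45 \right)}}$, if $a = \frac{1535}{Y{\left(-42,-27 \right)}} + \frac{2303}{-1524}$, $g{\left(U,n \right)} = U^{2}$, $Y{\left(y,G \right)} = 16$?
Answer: $\frac{\sqrt{3064467963}}{1524} \approx 36.324$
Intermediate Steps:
$H{\left(z \right)} = 56 + 7 z$ ($H{\left(z \right)} = 21 + 7 \left(5 + z\right) = 21 + \left(35 + 7 z\right) = 56 + 7 z$)
$a = \frac{575623}{6096}$ ($a = \frac{1535}{16} + \frac{2303}{-1524} = 1535 \cdot \frac{1}{16} + 2303 \left(- \frac{1}{1524}\right) = \frac{1535}{16} - \frac{2303}{1524} = \frac{575623}{6096} \approx 94.426$)
$\sqrt{a + g{\left(H{\left(-3 \right)},45 \right)}} = \sqrt{\frac{575623}{6096} + \left(56 + 7 \left(-3\right)\right)^{2}} = \sqrt{\frac{575623}{6096} + \left(56 - 21\right)^{2}} = \sqrt{\frac{575623}{6096} + 35^{2}} = \sqrt{\frac{575623}{6096} + 1225} = \sqrt{\frac{8043223}{6096}} = \frac{\sqrt{3064467963}}{1524}$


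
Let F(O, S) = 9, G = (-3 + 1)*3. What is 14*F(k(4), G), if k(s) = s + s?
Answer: 126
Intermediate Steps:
k(s) = 2*s
G = -6 (G = -2*3 = -6)
14*F(k(4), G) = 14*9 = 126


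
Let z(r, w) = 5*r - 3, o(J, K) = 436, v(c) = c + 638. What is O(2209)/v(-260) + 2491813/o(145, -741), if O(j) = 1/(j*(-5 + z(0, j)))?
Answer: 4161337677143/728121744 ≈ 5715.2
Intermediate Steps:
v(c) = 638 + c
z(r, w) = -3 + 5*r
O(j) = -1/(8*j) (O(j) = 1/(j*(-5 + (-3 + 5*0))) = 1/(j*(-5 + (-3 + 0))) = 1/(j*(-5 - 3)) = 1/(j*(-8)) = 1/(-8*j) = -1/(8*j))
O(2209)/v(-260) + 2491813/o(145, -741) = (-1/8/2209)/(638 - 260) + 2491813/436 = -1/8*1/2209/378 + 2491813*(1/436) = -1/17672*1/378 + 2491813/436 = -1/6680016 + 2491813/436 = 4161337677143/728121744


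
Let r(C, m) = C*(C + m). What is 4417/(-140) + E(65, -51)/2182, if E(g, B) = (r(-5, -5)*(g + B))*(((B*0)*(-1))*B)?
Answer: -631/20 ≈ -31.550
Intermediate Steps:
E(g, B) = 0 (E(g, B) = ((-5*(-5 - 5))*(g + B))*(((B*0)*(-1))*B) = ((-5*(-10))*(B + g))*((0*(-1))*B) = (50*(B + g))*(0*B) = (50*B + 50*g)*0 = 0)
4417/(-140) + E(65, -51)/2182 = 4417/(-140) + 0/2182 = 4417*(-1/140) + 0*(1/2182) = -631/20 + 0 = -631/20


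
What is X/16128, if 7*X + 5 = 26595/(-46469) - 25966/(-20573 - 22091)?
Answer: -4920401053/111911175226368 ≈ -4.3967e-5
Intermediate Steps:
X = -4920401053/6938936956 (X = -5/7 + (26595/(-46469) - 25966/(-20573 - 22091))/7 = -5/7 + (26595*(-1/46469) - 25966/(-42664))/7 = -5/7 + (-26595/46469 - 25966*(-1/42664))/7 = -5/7 + (-26595/46469 + 12983/21332)/7 = -5/7 + (⅐)*(35982487/991276708) = -5/7 + 35982487/6938936956 = -4920401053/6938936956 ≈ -0.70910)
X/16128 = -4920401053/6938936956/16128 = -4920401053/6938936956*1/16128 = -4920401053/111911175226368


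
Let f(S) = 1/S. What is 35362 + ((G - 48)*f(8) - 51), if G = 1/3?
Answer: 847321/24 ≈ 35305.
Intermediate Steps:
G = 1/3 ≈ 0.33333
f(S) = 1/S
35362 + ((G - 48)*f(8) - 51) = 35362 + ((1/3 - 48)/8 - 51) = 35362 + (-143/3*1/8 - 51) = 35362 + (-143/24 - 51) = 35362 - 1367/24 = 847321/24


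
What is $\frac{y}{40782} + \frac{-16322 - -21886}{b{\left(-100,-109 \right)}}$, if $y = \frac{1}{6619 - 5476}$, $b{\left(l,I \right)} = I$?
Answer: $- \frac{259359327755}{5080907034} \approx -51.046$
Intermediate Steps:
$y = \frac{1}{1143} \approx 0.00087489$
$\frac{y}{40782} + \frac{-16322 - -21886}{b{\left(-100,-109 \right)}} = \frac{1}{1143 \cdot 40782} + \frac{-16322 - -21886}{-109} = \frac{1}{1143} \cdot \frac{1}{40782} + \left(-16322 + 21886\right) \left(- \frac{1}{109}\right) = \frac{1}{46613826} + 5564 \left(- \frac{1}{109}\right) = \frac{1}{46613826} - \frac{5564}{109} = - \frac{259359327755}{5080907034}$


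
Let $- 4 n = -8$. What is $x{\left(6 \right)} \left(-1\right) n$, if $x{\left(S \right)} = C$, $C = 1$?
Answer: $-2$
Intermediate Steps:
$n = 2$ ($n = \left(- \frac{1}{4}\right) \left(-8\right) = 2$)
$x{\left(S \right)} = 1$
$x{\left(6 \right)} \left(-1\right) n = 1 \left(-1\right) 2 = \left(-1\right) 2 = -2$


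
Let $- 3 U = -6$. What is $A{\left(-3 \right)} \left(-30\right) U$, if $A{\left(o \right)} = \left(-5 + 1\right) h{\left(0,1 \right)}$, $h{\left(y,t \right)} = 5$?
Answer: $1200$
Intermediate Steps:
$U = 2$ ($U = \left(- \frac{1}{3}\right) \left(-6\right) = 2$)
$A{\left(o \right)} = -20$ ($A{\left(o \right)} = \left(-5 + 1\right) 5 = \left(-4\right) 5 = -20$)
$A{\left(-3 \right)} \left(-30\right) U = \left(-20\right) \left(-30\right) 2 = 600 \cdot 2 = 1200$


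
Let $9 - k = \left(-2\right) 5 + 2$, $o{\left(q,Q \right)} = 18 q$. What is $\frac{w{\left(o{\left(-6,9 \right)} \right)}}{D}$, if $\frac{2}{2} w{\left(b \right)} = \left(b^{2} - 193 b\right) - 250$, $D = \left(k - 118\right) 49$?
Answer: $- \frac{32258}{4949} \approx -6.5181$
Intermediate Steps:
$k = 17$ ($k = 9 - \left(\left(-2\right) 5 + 2\right) = 9 - \left(-10 + 2\right) = 9 - -8 = 9 + 8 = 17$)
$D = -4949$ ($D = \left(17 - 118\right) 49 = \left(-101\right) 49 = -4949$)
$w{\left(b \right)} = -250 + b^{2} - 193 b$ ($w{\left(b \right)} = \left(b^{2} - 193 b\right) - 250 = -250 + b^{2} - 193 b$)
$\frac{w{\left(o{\left(-6,9 \right)} \right)}}{D} = \frac{-250 + \left(18 \left(-6\right)\right)^{2} - 193 \cdot 18 \left(-6\right)}{-4949} = \left(-250 + \left(-108\right)^{2} - -20844\right) \left(- \frac{1}{4949}\right) = \left(-250 + 11664 + 20844\right) \left(- \frac{1}{4949}\right) = 32258 \left(- \frac{1}{4949}\right) = - \frac{32258}{4949}$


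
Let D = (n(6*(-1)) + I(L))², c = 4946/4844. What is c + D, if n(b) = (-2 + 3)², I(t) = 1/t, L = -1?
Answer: 2473/2422 ≈ 1.0211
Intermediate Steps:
c = 2473/2422 (c = 4946*(1/4844) = 2473/2422 ≈ 1.0211)
n(b) = 1 (n(b) = 1² = 1)
D = 0 (D = (1 + 1/(-1))² = (1 - 1)² = 0² = 0)
c + D = 2473/2422 + 0 = 2473/2422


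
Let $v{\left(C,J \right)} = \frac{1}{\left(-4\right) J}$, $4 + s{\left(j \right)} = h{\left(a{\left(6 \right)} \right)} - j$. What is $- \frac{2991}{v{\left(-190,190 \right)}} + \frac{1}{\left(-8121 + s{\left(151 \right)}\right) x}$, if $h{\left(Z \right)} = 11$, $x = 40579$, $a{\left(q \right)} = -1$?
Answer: $\frac{762384755424599}{335385435} \approx 2.2732 \cdot 10^{6}$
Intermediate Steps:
$s{\left(j \right)} = 7 - j$ ($s{\left(j \right)} = -4 - \left(-11 + j\right) = 7 - j$)
$v{\left(C,J \right)} = - \frac{1}{4 J}$
$- \frac{2991}{v{\left(-190,190 \right)}} + \frac{1}{\left(-8121 + s{\left(151 \right)}\right) x} = - \frac{2991}{\left(- \frac{1}{4}\right) \frac{1}{190}} + \frac{1}{\left(-8121 + \left(7 - 151\right)\right) 40579} = - \frac{2991}{\left(- \frac{1}{4}\right) \frac{1}{190}} + \frac{1}{-8121 + \left(7 - 151\right)} \frac{1}{40579} = - \frac{2991}{- \frac{1}{760}} + \frac{1}{-8121 - 144} \cdot \frac{1}{40579} = \left(-2991\right) \left(-760\right) + \frac{1}{-8265} \cdot \frac{1}{40579} = 2273160 - \frac{1}{335385435} = \frac{762384755424599}{335385435}$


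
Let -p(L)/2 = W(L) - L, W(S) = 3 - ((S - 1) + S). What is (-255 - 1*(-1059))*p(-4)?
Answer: -25728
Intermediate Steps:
W(S) = 4 - 2*S (W(S) = 3 - ((-1 + S) + S) = 3 - (-1 + 2*S) = 3 + (1 - 2*S) = 4 - 2*S)
p(L) = -8 + 6*L (p(L) = -2*((4 - 2*L) - L) = -2*(4 - 3*L) = -8 + 6*L)
(-255 - 1*(-1059))*p(-4) = (-255 - 1*(-1059))*(-8 + 6*(-4)) = (-255 + 1059)*(-8 - 24) = 804*(-32) = -25728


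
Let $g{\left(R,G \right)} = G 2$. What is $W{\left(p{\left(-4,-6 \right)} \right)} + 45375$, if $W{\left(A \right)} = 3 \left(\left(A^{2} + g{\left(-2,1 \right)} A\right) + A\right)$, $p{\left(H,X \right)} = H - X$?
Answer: $45405$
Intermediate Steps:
$g{\left(R,G \right)} = 2 G$
$W{\left(A \right)} = 3 A^{2} + 9 A$ ($W{\left(A \right)} = 3 \left(\left(A^{2} + 2 \cdot 1 A\right) + A\right) = 3 \left(\left(A^{2} + 2 A\right) + A\right) = 3 \left(A^{2} + 3 A\right) = 3 A^{2} + 9 A$)
$W{\left(p{\left(-4,-6 \right)} \right)} + 45375 = 3 \left(-4 - -6\right) \left(3 - -2\right) + 45375 = 3 \left(-4 + 6\right) \left(3 + \left(-4 + 6\right)\right) + 45375 = 3 \cdot 2 \left(3 + 2\right) + 45375 = 3 \cdot 2 \cdot 5 + 45375 = 30 + 45375 = 45405$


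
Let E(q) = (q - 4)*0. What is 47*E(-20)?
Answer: 0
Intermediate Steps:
E(q) = 0 (E(q) = (-4 + q)*0 = 0)
47*E(-20) = 47*0 = 0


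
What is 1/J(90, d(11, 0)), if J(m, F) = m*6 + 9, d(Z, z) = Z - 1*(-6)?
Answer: 1/549 ≈ 0.0018215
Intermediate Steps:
d(Z, z) = 6 + Z (d(Z, z) = Z + 6 = 6 + Z)
J(m, F) = 9 + 6*m (J(m, F) = 6*m + 9 = 9 + 6*m)
1/J(90, d(11, 0)) = 1/(9 + 6*90) = 1/(9 + 540) = 1/549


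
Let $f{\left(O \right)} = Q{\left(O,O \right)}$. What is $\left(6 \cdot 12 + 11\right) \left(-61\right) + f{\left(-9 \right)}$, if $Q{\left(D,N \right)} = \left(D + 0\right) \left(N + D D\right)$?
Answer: $-5711$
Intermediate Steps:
$Q{\left(D,N \right)} = D \left(N + D^{2}\right)$
$f{\left(O \right)} = O \left(O + O^{2}\right)$
$\left(6 \cdot 12 + 11\right) \left(-61\right) + f{\left(-9 \right)} = \left(6 \cdot 12 + 11\right) \left(-61\right) + \left(-9\right)^{2} \left(1 - 9\right) = \left(72 + 11\right) \left(-61\right) + 81 \left(-8\right) = 83 \left(-61\right) - 648 = -5063 - 648 = -5711$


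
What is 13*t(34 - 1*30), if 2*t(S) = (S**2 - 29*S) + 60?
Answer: -260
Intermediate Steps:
t(S) = 30 + S**2/2 - 29*S/2 (t(S) = ((S**2 - 29*S) + 60)/2 = (60 + S**2 - 29*S)/2 = 30 + S**2/2 - 29*S/2)
13*t(34 - 1*30) = 13*(30 + (34 - 1*30)**2/2 - 29*(34 - 1*30)/2) = 13*(30 + (34 - 30)**2/2 - 29*(34 - 30)/2) = 13*(30 + (1/2)*4**2 - 29/2*4) = 13*(30 + (1/2)*16 - 58) = 13*(30 + 8 - 58) = 13*(-20) = -260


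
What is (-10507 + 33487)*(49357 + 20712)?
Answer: 1610185620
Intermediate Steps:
(-10507 + 33487)*(49357 + 20712) = 22980*70069 = 1610185620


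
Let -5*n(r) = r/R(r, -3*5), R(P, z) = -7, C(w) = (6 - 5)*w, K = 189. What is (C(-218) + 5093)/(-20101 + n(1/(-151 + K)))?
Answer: -2161250/8911443 ≈ -0.24253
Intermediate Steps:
C(w) = w (C(w) = 1*w = w)
n(r) = r/35 (n(r) = -r/(5*(-7)) = -r*(-1)/(5*7) = -(-1)*r/35 = r/35)
(C(-218) + 5093)/(-20101 + n(1/(-151 + K))) = (-218 + 5093)/(-20101 + 1/(35*(-151 + 189))) = 4875/(-20101 + (1/35)/38) = 4875/(-20101 + (1/35)*(1/38)) = 4875/(-20101 + 1/1330) = 4875/(-26734329/1330) = 4875*(-1330/26734329) = -2161250/8911443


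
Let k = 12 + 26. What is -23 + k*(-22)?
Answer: -859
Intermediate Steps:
k = 38
-23 + k*(-22) = -23 + 38*(-22) = -23 - 836 = -859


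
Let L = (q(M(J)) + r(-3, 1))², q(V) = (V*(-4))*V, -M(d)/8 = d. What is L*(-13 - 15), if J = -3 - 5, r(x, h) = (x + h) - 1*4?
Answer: -7521698800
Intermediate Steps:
r(x, h) = -4 + h + x (r(x, h) = (h + x) - 4 = -4 + h + x)
J = -8
M(d) = -8*d
q(V) = -4*V² (q(V) = (-4*V)*V = -4*V²)
L = 268632100 (L = (-4*(-8*(-8))² + (-4 + 1 - 3))² = (-4*64² - 6)² = (-4*4096 - 6)² = (-16384 - 6)² = (-16390)² = 268632100)
L*(-13 - 15) = 268632100*(-13 - 15) = 268632100*(-28) = -7521698800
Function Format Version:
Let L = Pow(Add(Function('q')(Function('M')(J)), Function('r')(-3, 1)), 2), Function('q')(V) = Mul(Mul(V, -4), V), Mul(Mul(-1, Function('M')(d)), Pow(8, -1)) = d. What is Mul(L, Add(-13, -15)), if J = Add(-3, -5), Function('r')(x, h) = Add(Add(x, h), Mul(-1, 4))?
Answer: -7521698800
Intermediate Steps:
Function('r')(x, h) = Add(-4, h, x) (Function('r')(x, h) = Add(Add(h, x), -4) = Add(-4, h, x))
J = -8
Function('M')(d) = Mul(-8, d)
Function('q')(V) = Mul(-4, Pow(V, 2)) (Function('q')(V) = Mul(Mul(-4, V), V) = Mul(-4, Pow(V, 2)))
L = 268632100 (L = Pow(Add(Mul(-4, Pow(Mul(-8, -8), 2)), Add(-4, 1, -3)), 2) = Pow(Add(Mul(-4, Pow(64, 2)), -6), 2) = Pow(Add(Mul(-4, 4096), -6), 2) = Pow(Add(-16384, -6), 2) = Pow(-16390, 2) = 268632100)
Mul(L, Add(-13, -15)) = Mul(268632100, Add(-13, -15)) = Mul(268632100, -28) = -7521698800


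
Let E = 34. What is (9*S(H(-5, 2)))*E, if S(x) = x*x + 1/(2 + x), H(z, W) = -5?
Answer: 7548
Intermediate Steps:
S(x) = x² + 1/(2 + x)
(9*S(H(-5, 2)))*E = (9*((1 + (-5)³ + 2*(-5)²)/(2 - 5)))*34 = (9*((1 - 125 + 2*25)/(-3)))*34 = (9*(-(1 - 125 + 50)/3))*34 = (9*(-⅓*(-74)))*34 = (9*(74/3))*34 = 222*34 = 7548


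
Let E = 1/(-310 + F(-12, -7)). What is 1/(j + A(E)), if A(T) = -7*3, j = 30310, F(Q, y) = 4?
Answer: 1/30289 ≈ 3.3015e-5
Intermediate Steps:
E = -1/306 (E = 1/(-310 + 4) = 1/(-306) = -1/306 ≈ -0.0032680)
A(T) = -21
1/(j + A(E)) = 1/(30310 - 21) = 1/30289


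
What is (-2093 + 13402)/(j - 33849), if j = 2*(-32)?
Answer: -11309/33913 ≈ -0.33347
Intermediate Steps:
j = -64
(-2093 + 13402)/(j - 33849) = (-2093 + 13402)/(-64 - 33849) = 11309/(-33913) = 11309*(-1/33913) = -11309/33913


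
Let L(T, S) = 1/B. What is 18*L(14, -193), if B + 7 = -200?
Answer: -2/23 ≈ -0.086957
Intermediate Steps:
B = -207 (B = -7 - 200 = -207)
L(T, S) = -1/207 (L(T, S) = 1/(-207) = -1/207)
18*L(14, -193) = 18*(-1/207) = -2/23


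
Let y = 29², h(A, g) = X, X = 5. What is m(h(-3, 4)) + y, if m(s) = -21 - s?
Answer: 815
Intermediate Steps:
h(A, g) = 5
y = 841
m(h(-3, 4)) + y = (-21 - 1*5) + 841 = (-21 - 5) + 841 = -26 + 841 = 815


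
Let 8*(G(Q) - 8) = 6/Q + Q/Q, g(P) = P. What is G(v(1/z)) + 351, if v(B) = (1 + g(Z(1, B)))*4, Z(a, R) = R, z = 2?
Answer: 1437/4 ≈ 359.25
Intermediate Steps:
v(B) = 4 + 4*B (v(B) = (1 + B)*4 = 4 + 4*B)
G(Q) = 65/8 + 3/(4*Q) (G(Q) = 8 + (6/Q + Q/Q)/8 = 8 + (6/Q + 1)/8 = 8 + (1 + 6/Q)/8 = 8 + (1/8 + 3/(4*Q)) = 65/8 + 3/(4*Q))
G(v(1/z)) + 351 = (6 + 65*(4 + 4/2))/(8*(4 + 4/2)) + 351 = (6 + 65*(4 + 4*(1/2)))/(8*(4 + 4*(1/2))) + 351 = (6 + 65*(4 + 2))/(8*(4 + 2)) + 351 = (1/8)*(6 + 65*6)/6 + 351 = (1/8)*(1/6)*(6 + 390) + 351 = (1/8)*(1/6)*396 + 351 = 33/4 + 351 = 1437/4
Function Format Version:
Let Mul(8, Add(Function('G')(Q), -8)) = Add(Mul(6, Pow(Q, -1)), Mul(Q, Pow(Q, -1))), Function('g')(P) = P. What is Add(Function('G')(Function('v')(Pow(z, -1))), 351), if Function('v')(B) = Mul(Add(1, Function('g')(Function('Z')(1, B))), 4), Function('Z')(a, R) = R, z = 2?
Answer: Rational(1437, 4) ≈ 359.25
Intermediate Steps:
Function('v')(B) = Add(4, Mul(4, B)) (Function('v')(B) = Mul(Add(1, B), 4) = Add(4, Mul(4, B)))
Function('G')(Q) = Add(Rational(65, 8), Mul(Rational(3, 4), Pow(Q, -1))) (Function('G')(Q) = Add(8, Mul(Rational(1, 8), Add(Mul(6, Pow(Q, -1)), Mul(Q, Pow(Q, -1))))) = Add(8, Mul(Rational(1, 8), Add(Mul(6, Pow(Q, -1)), 1))) = Add(8, Mul(Rational(1, 8), Add(1, Mul(6, Pow(Q, -1))))) = Add(8, Add(Rational(1, 8), Mul(Rational(3, 4), Pow(Q, -1)))) = Add(Rational(65, 8), Mul(Rational(3, 4), Pow(Q, -1))))
Add(Function('G')(Function('v')(Pow(z, -1))), 351) = Add(Mul(Rational(1, 8), Pow(Add(4, Mul(4, Pow(2, -1))), -1), Add(6, Mul(65, Add(4, Mul(4, Pow(2, -1)))))), 351) = Add(Mul(Rational(1, 8), Pow(Add(4, Mul(4, Rational(1, 2))), -1), Add(6, Mul(65, Add(4, Mul(4, Rational(1, 2)))))), 351) = Add(Mul(Rational(1, 8), Pow(Add(4, 2), -1), Add(6, Mul(65, Add(4, 2)))), 351) = Add(Mul(Rational(1, 8), Pow(6, -1), Add(6, Mul(65, 6))), 351) = Add(Mul(Rational(1, 8), Rational(1, 6), Add(6, 390)), 351) = Add(Mul(Rational(1, 8), Rational(1, 6), 396), 351) = Add(Rational(33, 4), 351) = Rational(1437, 4)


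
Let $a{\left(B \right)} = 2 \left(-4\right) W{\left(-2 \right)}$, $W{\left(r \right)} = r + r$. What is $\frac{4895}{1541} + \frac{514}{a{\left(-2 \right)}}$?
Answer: $\frac{474357}{24656} \approx 19.239$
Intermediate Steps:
$W{\left(r \right)} = 2 r$
$a{\left(B \right)} = 32$ ($a{\left(B \right)} = 2 \left(-4\right) 2 \left(-2\right) = \left(-8\right) \left(-4\right) = 32$)
$\frac{4895}{1541} + \frac{514}{a{\left(-2 \right)}} = \frac{4895}{1541} + \frac{514}{32} = 4895 \cdot \frac{1}{1541} + 514 \cdot \frac{1}{32} = \frac{4895}{1541} + \frac{257}{16} = \frac{474357}{24656}$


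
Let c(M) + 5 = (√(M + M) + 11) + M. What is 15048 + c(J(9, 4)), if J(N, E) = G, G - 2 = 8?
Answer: 15064 + 2*√5 ≈ 15068.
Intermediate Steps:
G = 10 (G = 2 + 8 = 10)
J(N, E) = 10
c(M) = 6 + M + √2*√M (c(M) = -5 + ((√(M + M) + 11) + M) = -5 + ((√(2*M) + 11) + M) = -5 + ((√2*√M + 11) + M) = -5 + ((11 + √2*√M) + M) = -5 + (11 + M + √2*√M) = 6 + M + √2*√M)
15048 + c(J(9, 4)) = 15048 + (6 + 10 + √2*√10) = 15048 + (6 + 10 + 2*√5) = 15048 + (16 + 2*√5) = 15064 + 2*√5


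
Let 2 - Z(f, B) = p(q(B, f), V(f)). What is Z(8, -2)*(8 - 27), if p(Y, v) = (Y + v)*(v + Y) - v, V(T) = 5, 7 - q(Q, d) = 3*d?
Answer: 2603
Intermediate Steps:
q(Q, d) = 7 - 3*d
p(Y, v) = (Y + v)**2 - v (p(Y, v) = (Y + v)*(Y + v) - v = (Y + v)**2 - v)
Z(f, B) = 7 - (12 - 3*f)**2 (Z(f, B) = 2 - (((7 - 3*f) + 5)**2 - 1*5) = 2 - ((12 - 3*f)**2 - 5) = 2 - (-5 + (12 - 3*f)**2) = 2 + (5 - (12 - 3*f)**2) = 7 - (12 - 3*f)**2)
Z(8, -2)*(8 - 27) = (7 - 9*(-4 + 8)**2)*(8 - 27) = (7 - 9*4**2)*(-19) = (7 - 9*16)*(-19) = (7 - 144)*(-19) = -137*(-19) = 2603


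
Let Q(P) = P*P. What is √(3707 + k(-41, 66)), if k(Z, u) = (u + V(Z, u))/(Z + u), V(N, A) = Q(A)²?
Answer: √19067477/5 ≈ 873.33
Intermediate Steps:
Q(P) = P²
V(N, A) = A⁴ (V(N, A) = (A²)² = A⁴)
k(Z, u) = (u + u⁴)/(Z + u)
√(3707 + k(-41, 66)) = √(3707 + (66 + 66⁴)/(-41 + 66)) = √(3707 + (66 + 18974736)/25) = √(3707 + (1/25)*18974802) = √(3707 + 18974802/25) = √(19067477/25) = √19067477/5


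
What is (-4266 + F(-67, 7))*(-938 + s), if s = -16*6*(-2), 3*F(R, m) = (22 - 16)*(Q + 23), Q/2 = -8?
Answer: 3171992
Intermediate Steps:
Q = -16 (Q = 2*(-8) = -16)
F(R, m) = 14 (F(R, m) = ((22 - 16)*(-16 + 23))/3 = (6*7)/3 = (1/3)*42 = 14)
s = 192 (s = -96*(-2) = 192)
(-4266 + F(-67, 7))*(-938 + s) = (-4266 + 14)*(-938 + 192) = -4252*(-746) = 3171992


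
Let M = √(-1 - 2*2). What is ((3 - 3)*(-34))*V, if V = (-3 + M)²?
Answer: 0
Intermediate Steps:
M = I*√5 (M = √(-1 - 4) = √(-5) = I*√5 ≈ 2.2361*I)
V = (-3 + I*√5)² ≈ 4.0 - 13.416*I
((3 - 3)*(-34))*V = ((3 - 3)*(-34))*(3 - I*√5)² = (0*(-34))*(3 - I*√5)² = 0*(3 - I*√5)² = 0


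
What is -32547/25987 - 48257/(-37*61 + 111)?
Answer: 1184208797/55768102 ≈ 21.235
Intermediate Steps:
-32547/25987 - 48257/(-37*61 + 111) = -32547*1/25987 - 48257/(-2257 + 111) = -32547/25987 - 48257/(-2146) = -32547/25987 - 48257*(-1/2146) = -32547/25987 + 48257/2146 = 1184208797/55768102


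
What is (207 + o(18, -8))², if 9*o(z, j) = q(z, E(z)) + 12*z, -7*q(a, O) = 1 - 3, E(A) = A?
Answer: 211848025/3969 ≈ 53376.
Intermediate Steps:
q(a, O) = 2/7 (q(a, O) = -(1 - 3)/7 = -⅐*(-2) = 2/7)
o(z, j) = 2/63 + 4*z/3 (o(z, j) = (2/7 + 12*z)/9 = 2/63 + 4*z/3)
(207 + o(18, -8))² = (207 + (2/63 + (4/3)*18))² = (207 + (2/63 + 24))² = (207 + 1514/63)² = (14555/63)² = 211848025/3969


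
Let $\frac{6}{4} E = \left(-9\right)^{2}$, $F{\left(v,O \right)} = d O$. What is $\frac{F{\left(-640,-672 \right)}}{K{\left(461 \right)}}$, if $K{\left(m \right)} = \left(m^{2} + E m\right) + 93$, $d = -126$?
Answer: $\frac{21168}{59377} \approx 0.3565$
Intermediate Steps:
$F{\left(v,O \right)} = - 126 O$
$E = 54$ ($E = \frac{2 \left(-9\right)^{2}}{3} = \frac{2}{3} \cdot 81 = 54$)
$K{\left(m \right)} = 93 + m^{2} + 54 m$ ($K{\left(m \right)} = \left(m^{2} + 54 m\right) + 93 = 93 + m^{2} + 54 m$)
$\frac{F{\left(-640,-672 \right)}}{K{\left(461 \right)}} = \frac{\left(-126\right) \left(-672\right)}{93 + 461^{2} + 54 \cdot 461} = \frac{84672}{93 + 212521 + 24894} = \frac{84672}{237508} = 84672 \cdot \frac{1}{237508} = \frac{21168}{59377}$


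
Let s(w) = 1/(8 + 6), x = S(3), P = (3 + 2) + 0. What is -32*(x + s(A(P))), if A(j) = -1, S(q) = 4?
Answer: -912/7 ≈ -130.29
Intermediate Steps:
P = 5 (P = 5 + 0 = 5)
x = 4
s(w) = 1/14
-32*(x + s(A(P))) = -32*(4 + 1/14) = -32*57/14 = -912/7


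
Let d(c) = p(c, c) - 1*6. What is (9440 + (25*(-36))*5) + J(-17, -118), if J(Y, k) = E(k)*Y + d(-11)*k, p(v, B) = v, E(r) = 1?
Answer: 6929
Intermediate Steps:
d(c) = -6 + c (d(c) = c - 1*6 = c - 6 = -6 + c)
J(Y, k) = Y - 17*k (J(Y, k) = 1*Y + (-6 - 11)*k = Y - 17*k)
(9440 + (25*(-36))*5) + J(-17, -118) = (9440 + (25*(-36))*5) + (-17 - 17*(-118)) = (9440 - 900*5) + (-17 + 2006) = (9440 - 4500) + 1989 = 4940 + 1989 = 6929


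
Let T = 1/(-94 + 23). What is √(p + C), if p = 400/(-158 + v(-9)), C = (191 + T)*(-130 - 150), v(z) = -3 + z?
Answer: 2*I*√19477491770/1207 ≈ 231.25*I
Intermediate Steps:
T = -1/71 (T = 1/(-71) = -1/71 ≈ -0.014085)
C = -3796800/71 (C = (191 - 1/71)*(-130 - 150) = (13560/71)*(-280) = -3796800/71 ≈ -53476.)
p = -40/17 (p = 400/(-158 + (-3 - 9)) = 400/(-158 - 12) = 400/(-170) = 400*(-1/170) = -40/17 ≈ -2.3529)
√(p + C) = √(-40/17 - 3796800/71) = √(-64548440/1207) = 2*I*√19477491770/1207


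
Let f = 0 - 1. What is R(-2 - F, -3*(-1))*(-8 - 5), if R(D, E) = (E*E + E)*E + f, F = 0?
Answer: -455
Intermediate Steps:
f = -1
R(D, E) = -1 + E*(E + E²) (R(D, E) = (E*E + E)*E - 1 = (E² + E)*E - 1 = (E + E²)*E - 1 = E*(E + E²) - 1 = -1 + E*(E + E²))
R(-2 - F, -3*(-1))*(-8 - 5) = (-1 + (-3*(-1))² + (-3*(-1))³)*(-8 - 5) = (-1 + 3² + 3³)*(-13) = (-1 + 9 + 27)*(-13) = 35*(-13) = -455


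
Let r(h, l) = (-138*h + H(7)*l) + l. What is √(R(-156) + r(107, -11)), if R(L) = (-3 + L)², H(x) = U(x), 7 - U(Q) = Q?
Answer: 2*√2626 ≈ 102.49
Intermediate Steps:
U(Q) = 7 - Q
H(x) = 7 - x
r(h, l) = l - 138*h (r(h, l) = (-138*h + (7 - 1*7)*l) + l = (-138*h + (7 - 7)*l) + l = (-138*h + 0*l) + l = (-138*h + 0) + l = -138*h + l = l - 138*h)
√(R(-156) + r(107, -11)) = √((-3 - 156)² + (-11 - 138*107)) = √((-159)² + (-11 - 14766)) = √(25281 - 14777) = √10504 = 2*√2626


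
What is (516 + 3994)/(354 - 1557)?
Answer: -4510/1203 ≈ -3.7490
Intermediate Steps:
(516 + 3994)/(354 - 1557) = 4510/(-1203) = 4510*(-1/1203) = -4510/1203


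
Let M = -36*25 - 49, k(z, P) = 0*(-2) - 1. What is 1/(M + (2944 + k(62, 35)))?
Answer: 1/1994 ≈ 0.00050150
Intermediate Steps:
k(z, P) = -1 (k(z, P) = 0 - 1 = -1)
M = -949 (M = -900 - 49 = -949)
1/(M + (2944 + k(62, 35))) = 1/(-949 + (2944 - 1)) = 1/(-949 + 2943) = 1/1994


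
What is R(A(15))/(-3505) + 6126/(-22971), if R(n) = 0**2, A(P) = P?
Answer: -2042/7657 ≈ -0.26668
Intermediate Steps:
R(n) = 0
R(A(15))/(-3505) + 6126/(-22971) = 0/(-3505) + 6126/(-22971) = 0*(-1/3505) + 6126*(-1/22971) = 0 - 2042/7657 = -2042/7657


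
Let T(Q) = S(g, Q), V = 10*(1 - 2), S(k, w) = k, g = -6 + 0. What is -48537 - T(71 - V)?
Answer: -48531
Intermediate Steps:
g = -6
V = -10 (V = 10*(-1) = -10)
T(Q) = -6
-48537 - T(71 - V) = -48537 - 1*(-6) = -48537 + 6 = -48531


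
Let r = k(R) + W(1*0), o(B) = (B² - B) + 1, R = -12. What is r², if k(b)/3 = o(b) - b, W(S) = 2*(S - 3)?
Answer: 251001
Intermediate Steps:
o(B) = 1 + B² - B
W(S) = -6 + 2*S (W(S) = 2*(-3 + S) = -6 + 2*S)
k(b) = 3 - 6*b + 3*b² (k(b) = 3*((1 + b² - b) - b) = 3*(1 + b² - 2*b) = 3 - 6*b + 3*b²)
r = 501 (r = (3 - 6*(-12) + 3*(-12)²) + (-6 + 2*(1*0)) = (3 + 72 + 3*144) + (-6 + 2*0) = (3 + 72 + 432) + (-6 + 0) = 507 - 6 = 501)
r² = 501² = 251001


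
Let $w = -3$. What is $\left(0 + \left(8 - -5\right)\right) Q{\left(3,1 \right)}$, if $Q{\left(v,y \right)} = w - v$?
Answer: $-78$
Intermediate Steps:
$Q{\left(v,y \right)} = -3 - v$
$\left(0 + \left(8 - -5\right)\right) Q{\left(3,1 \right)} = \left(0 + \left(8 - -5\right)\right) \left(-3 - 3\right) = \left(0 + \left(8 + 5\right)\right) \left(-3 - 3\right) = \left(0 + 13\right) \left(-6\right) = 13 \left(-6\right) = -78$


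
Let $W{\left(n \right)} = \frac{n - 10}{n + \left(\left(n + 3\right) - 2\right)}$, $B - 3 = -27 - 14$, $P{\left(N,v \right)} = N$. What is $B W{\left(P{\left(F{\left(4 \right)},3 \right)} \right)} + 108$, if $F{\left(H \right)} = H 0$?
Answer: $488$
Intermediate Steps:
$F{\left(H \right)} = 0$
$B = -38$ ($B = 3 - 41 = -38$)
$W{\left(n \right)} = \frac{-10 + n}{1 + 2 n}$ ($W{\left(n \right)} = \frac{-10 + n}{n + \left(\left(3 + n\right) - 2\right)} = \frac{-10 + n}{n + \left(1 + n\right)} = \frac{-10 + n}{1 + 2 n}$)
$B W{\left(P{\left(F{\left(4 \right)},3 \right)} \right)} + 108 = - 38 \frac{-10 + 0}{1 + 2 \cdot 0} + 108 = - 38 \frac{1}{1 + 0} \left(-10\right) + 108 = - 38 \cdot 1^{-1} \left(-10\right) + 108 = - 38 \cdot 1 \left(-10\right) + 108 = \left(-38\right) \left(-10\right) + 108 = 380 + 108 = 488$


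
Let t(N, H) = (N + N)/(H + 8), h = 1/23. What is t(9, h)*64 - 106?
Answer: 6886/185 ≈ 37.222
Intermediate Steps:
h = 1/23 ≈ 0.043478
t(N, H) = 2*N/(8 + H) (t(N, H) = (2*N)/(8 + H) = 2*N/(8 + H))
t(9, h)*64 - 106 = (2*9/(8 + 1/23))*64 - 106 = (2*9/(185/23))*64 - 106 = (2*9*(23/185))*64 - 106 = (414/185)*64 - 106 = 26496/185 - 106 = 6886/185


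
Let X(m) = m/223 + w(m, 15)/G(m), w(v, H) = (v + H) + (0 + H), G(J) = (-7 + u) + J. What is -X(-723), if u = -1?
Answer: 373974/163013 ≈ 2.2941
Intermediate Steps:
G(J) = -8 + J (G(J) = (-7 - 1) + J = -8 + J)
w(v, H) = v + 2*H (w(v, H) = (H + v) + H = v + 2*H)
X(m) = m/223 + (30 + m)/(-8 + m) (X(m) = m/223 + (m + 2*15)/(-8 + m) = m*(1/223) + (m + 30)/(-8 + m) = m/223 + (30 + m)/(-8 + m))
-X(-723) = -(6690 + (-723)**2 + 215*(-723))/(223*(-8 - 723)) = -(6690 + 522729 - 155445)/(223*(-731)) = -(-1)*373974/(223*731) = -1*(-373974/163013) = 373974/163013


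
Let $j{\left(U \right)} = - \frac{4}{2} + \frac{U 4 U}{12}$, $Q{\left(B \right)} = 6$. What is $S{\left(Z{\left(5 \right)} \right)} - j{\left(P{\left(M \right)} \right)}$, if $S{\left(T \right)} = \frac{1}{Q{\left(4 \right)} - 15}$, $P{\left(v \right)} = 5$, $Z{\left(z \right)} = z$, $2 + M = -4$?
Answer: $- \frac{58}{9} \approx -6.4444$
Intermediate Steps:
$M = -6$ ($M = -2 - 4 = -6$)
$j{\left(U \right)} = -2 + \frac{U^{2}}{3}$ ($j{\left(U \right)} = \left(-4\right) \frac{1}{2} + 4 U U \frac{1}{12} = -2 + 4 U^{2} \cdot \frac{1}{12} = -2 + \frac{U^{2}}{3}$)
$S{\left(T \right)} = - \frac{1}{9}$ ($S{\left(T \right)} = \frac{1}{6 - 15} = \frac{1}{-9} = - \frac{1}{9}$)
$S{\left(Z{\left(5 \right)} \right)} - j{\left(P{\left(M \right)} \right)} = - \frac{1}{9} - \left(-2 + \frac{5^{2}}{3}\right) = - \frac{1}{9} - \left(-2 + \frac{1}{3} \cdot 25\right) = - \frac{1}{9} - \left(-2 + \frac{25}{3}\right) = - \frac{1}{9} - \frac{19}{3} = - \frac{58}{9}$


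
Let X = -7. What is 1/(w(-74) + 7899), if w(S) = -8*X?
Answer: 1/7955 ≈ 0.00012571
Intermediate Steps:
w(S) = 56 (w(S) = -8*(-7) = 56)
1/(w(-74) + 7899) = 1/(56 + 7899) = 1/7955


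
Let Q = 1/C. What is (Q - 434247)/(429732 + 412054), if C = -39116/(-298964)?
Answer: -2123213336/4115912647 ≈ -0.51585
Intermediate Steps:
C = 9779/74741 (C = -39116*(-1/298964) = 9779/74741 ≈ 0.13084)
Q = 74741/9779 (Q = 1/(9779/74741) = 74741/9779 ≈ 7.6430)
(Q - 434247)/(429732 + 412054) = (74741/9779 - 434247)/(429732 + 412054) = -4246426672/9779/841786 = -4246426672/9779*1/841786 = -2123213336/4115912647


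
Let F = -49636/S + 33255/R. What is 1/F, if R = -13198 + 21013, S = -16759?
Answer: 8731439/63015059 ≈ 0.13856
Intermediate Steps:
R = 7815
F = 63015059/8731439 (F = -49636/(-16759) + 33255/7815 = -49636*(-1/16759) + 33255*(1/7815) = 49636/16759 + 2217/521 = 63015059/8731439 ≈ 7.2170)
1/F = 1/(63015059/8731439) = 8731439/63015059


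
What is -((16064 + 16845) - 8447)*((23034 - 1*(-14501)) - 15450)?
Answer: -540243270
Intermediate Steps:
-((16064 + 16845) - 8447)*((23034 - 1*(-14501)) - 15450) = -(32909 - 8447)*((23034 + 14501) - 15450) = -24462*(37535 - 15450) = -24462*22085 = -1*540243270 = -540243270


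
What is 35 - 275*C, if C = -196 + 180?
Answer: 4435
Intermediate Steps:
C = -16
35 - 275*C = 35 - 275*(-16) = 35 + 4400 = 4435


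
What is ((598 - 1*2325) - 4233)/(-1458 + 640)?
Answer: 2980/409 ≈ 7.2861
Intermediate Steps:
((598 - 1*2325) - 4233)/(-1458 + 640) = ((598 - 2325) - 4233)/(-818) = (-1727 - 4233)*(-1/818) = -5960*(-1/818) = 2980/409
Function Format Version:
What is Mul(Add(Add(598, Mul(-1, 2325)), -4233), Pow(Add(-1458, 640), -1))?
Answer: Rational(2980, 409) ≈ 7.2861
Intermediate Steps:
Mul(Add(Add(598, Mul(-1, 2325)), -4233), Pow(Add(-1458, 640), -1)) = Mul(Add(Add(598, -2325), -4233), Pow(-818, -1)) = Mul(Add(-1727, -4233), Rational(-1, 818)) = Mul(-5960, Rational(-1, 818)) = Rational(2980, 409)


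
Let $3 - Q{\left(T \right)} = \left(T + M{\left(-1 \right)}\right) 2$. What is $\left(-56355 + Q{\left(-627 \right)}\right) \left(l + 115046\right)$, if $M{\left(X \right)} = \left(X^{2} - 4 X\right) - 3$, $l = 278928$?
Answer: $-21708755348$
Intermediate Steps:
$M{\left(X \right)} = -3 + X^{2} - 4 X$
$Q{\left(T \right)} = -1 - 2 T$ ($Q{\left(T \right)} = 3 - \left(T - \left(-1 - 1\right)\right) 2 = 3 - \left(T + \left(-3 + 1 + 4\right)\right) 2 = 3 - \left(T + 2\right) 2 = 3 - \left(2 + T\right) 2 = 3 - \left(4 + 2 T\right) = -1 - 2 T$)
$\left(-56355 + Q{\left(-627 \right)}\right) \left(l + 115046\right) = \left(-56355 - -1253\right) \left(278928 + 115046\right) = \left(-56355 + \left(-1 + 1254\right)\right) 393974 = \left(-56355 + 1253\right) 393974 = \left(-55102\right) 393974 = -21708755348$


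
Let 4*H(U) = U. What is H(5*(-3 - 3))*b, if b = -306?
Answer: 2295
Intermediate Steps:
H(U) = U/4
H(5*(-3 - 3))*b = ((5*(-3 - 3))/4)*(-306) = ((5*(-6))/4)*(-306) = ((¼)*(-30))*(-306) = -15/2*(-306) = 2295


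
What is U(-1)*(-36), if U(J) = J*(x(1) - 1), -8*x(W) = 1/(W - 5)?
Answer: -279/8 ≈ -34.875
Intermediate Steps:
x(W) = -1/(8*(-5 + W)) (x(W) = -1/(8*(W - 5)) = -1/(8*(-5 + W)))
U(J) = -31*J/32 (U(J) = J*(-1/(-40 + 8*1) - 1) = J*(-1/(-40 + 8) - 1) = J*(-1/(-32) - 1) = J*(-1*(-1/32) - 1) = J*(1/32 - 1) = J*(-31/32) = -31*J/32)
U(-1)*(-36) = -31/32*(-1)*(-36) = (31/32)*(-36) = -279/8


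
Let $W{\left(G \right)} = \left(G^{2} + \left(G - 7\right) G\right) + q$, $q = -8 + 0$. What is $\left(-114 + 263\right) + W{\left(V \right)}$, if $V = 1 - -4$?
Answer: $156$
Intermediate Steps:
$q = -8$
$V = 5$ ($V = 1 + 4 = 5$)
$W{\left(G \right)} = -8 + G^{2} + G \left(-7 + G\right)$ ($W{\left(G \right)} = \left(G^{2} + \left(G - 7\right) G\right) - 8 = \left(G^{2} + \left(-7 + G\right) G\right) - 8 = \left(G^{2} + G \left(-7 + G\right)\right) - 8 = -8 + G^{2} + G \left(-7 + G\right)$)
$\left(-114 + 263\right) + W{\left(V \right)} = \left(-114 + 263\right) - \left(43 - 50\right) = 149 - -7 = 149 + 7 = 156$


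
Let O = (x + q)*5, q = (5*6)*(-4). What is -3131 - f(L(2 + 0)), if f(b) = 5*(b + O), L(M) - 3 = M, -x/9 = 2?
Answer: 294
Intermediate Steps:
q = -120 (q = 30*(-4) = -120)
x = -18 (x = -9*2 = -18)
L(M) = 3 + M
O = -690 (O = (-18 - 120)*5 = -138*5 = -690)
f(b) = -3450 + 5*b (f(b) = 5*(b - 690) = 5*(-690 + b) = -3450 + 5*b)
-3131 - f(L(2 + 0)) = -3131 - (-3450 + 5*(3 + (2 + 0))) = -3131 - (-3450 + 5*(3 + 2)) = -3131 - (-3450 + 5*5) = -3131 - (-3450 + 25) = -3131 - 1*(-3425) = -3131 + 3425 = 294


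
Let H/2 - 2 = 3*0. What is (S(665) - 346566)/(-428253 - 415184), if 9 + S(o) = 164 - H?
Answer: 346415/843437 ≈ 0.41072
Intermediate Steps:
H = 4 (H = 4 + 2*(3*0) = 4 + 2*0 = 4 + 0 = 4)
S(o) = 151 (S(o) = -9 + (164 - 1*4) = -9 + (164 - 4) = -9 + 160 = 151)
(S(665) - 346566)/(-428253 - 415184) = (151 - 346566)/(-428253 - 415184) = -346415/(-843437) = -346415*(-1/843437) = 346415/843437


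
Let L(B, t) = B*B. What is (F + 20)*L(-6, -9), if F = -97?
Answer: -2772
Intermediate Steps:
L(B, t) = B²
(F + 20)*L(-6, -9) = (-97 + 20)*(-6)² = -77*36 = -2772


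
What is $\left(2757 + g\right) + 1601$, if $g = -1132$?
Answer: $3226$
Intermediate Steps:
$\left(2757 + g\right) + 1601 = \left(2757 - 1132\right) + 1601 = 1625 + 1601 = 3226$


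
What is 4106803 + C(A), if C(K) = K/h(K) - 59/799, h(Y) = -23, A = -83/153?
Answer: 679236460267/165393 ≈ 4.1068e+6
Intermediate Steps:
A = -83/153 (A = -83*1/153 = -83/153 ≈ -0.54248)
C(K) = -59/799 - K/23 (C(K) = K/(-23) - 59/799 = K*(-1/23) - 59*1/799 = -K/23 - 59/799 = -59/799 - K/23)
4106803 + C(A) = 4106803 + (-59/799 - 1/23*(-83/153)) = 4106803 + (-59/799 + 83/3519) = 4106803 - 8312/165393 = 679236460267/165393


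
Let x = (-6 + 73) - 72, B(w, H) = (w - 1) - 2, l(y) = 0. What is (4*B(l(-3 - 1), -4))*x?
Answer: 60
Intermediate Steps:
B(w, H) = -3 + w (B(w, H) = (-1 + w) - 2 = -3 + w)
x = -5 (x = 67 - 72 = -5)
(4*B(l(-3 - 1), -4))*x = (4*(-3 + 0))*(-5) = (4*(-3))*(-5) = -12*(-5) = 60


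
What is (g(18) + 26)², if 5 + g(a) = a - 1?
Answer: 1444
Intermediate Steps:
g(a) = -6 + a (g(a) = -5 + (a - 1) = -5 + (-1 + a) = -6 + a)
(g(18) + 26)² = ((-6 + 18) + 26)² = (12 + 26)² = 38² = 1444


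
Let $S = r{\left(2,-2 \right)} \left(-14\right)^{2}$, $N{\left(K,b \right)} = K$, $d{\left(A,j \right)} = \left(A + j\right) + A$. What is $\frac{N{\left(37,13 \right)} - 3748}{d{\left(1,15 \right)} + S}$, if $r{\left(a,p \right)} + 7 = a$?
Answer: $\frac{1237}{321} \approx 3.8536$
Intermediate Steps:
$d{\left(A,j \right)} = j + 2 A$
$r{\left(a,p \right)} = -7 + a$
$S = -980$ ($S = \left(-7 + 2\right) \left(-14\right)^{2} = \left(-5\right) 196 = -980$)
$\frac{N{\left(37,13 \right)} - 3748}{d{\left(1,15 \right)} + S} = \frac{37 - 3748}{\left(15 + 2 \cdot 1\right) - 980} = \frac{37 - 3748}{\left(15 + 2\right) - 980} = \frac{37 - 3748}{17 - 980} = - \frac{3711}{-963} = \left(-3711\right) \left(- \frac{1}{963}\right) = \frac{1237}{321}$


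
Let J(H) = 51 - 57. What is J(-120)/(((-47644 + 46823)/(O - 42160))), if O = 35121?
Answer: -42234/821 ≈ -51.442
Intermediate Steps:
J(H) = -6
J(-120)/(((-47644 + 46823)/(O - 42160))) = -6*(35121 - 42160)/(-47644 + 46823) = -6/((-821/(-7039))) = -6/((-821*(-1/7039))) = -6/821/7039 = -6*7039/821 = -42234/821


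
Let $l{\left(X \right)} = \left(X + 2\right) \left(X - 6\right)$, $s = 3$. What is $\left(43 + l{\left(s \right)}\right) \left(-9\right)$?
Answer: $-252$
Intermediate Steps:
$l{\left(X \right)} = \left(-6 + X\right) \left(2 + X\right)$ ($l{\left(X \right)} = \left(2 + X\right) \left(-6 + X\right) = \left(-6 + X\right) \left(2 + X\right)$)
$\left(43 + l{\left(s \right)}\right) \left(-9\right) = \left(43 - \left(24 - 9\right)\right) \left(-9\right) = \left(43 - 15\right) \left(-9\right) = 28 \left(-9\right) = -252$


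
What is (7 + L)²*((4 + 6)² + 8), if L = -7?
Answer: 0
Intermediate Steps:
(7 + L)²*((4 + 6)² + 8) = (7 - 7)²*((4 + 6)² + 8) = 0²*(10² + 8) = 0*(100 + 8) = 0*108 = 0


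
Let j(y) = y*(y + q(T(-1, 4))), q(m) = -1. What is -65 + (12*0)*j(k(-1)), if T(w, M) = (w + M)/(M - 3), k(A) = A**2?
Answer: -65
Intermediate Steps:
T(w, M) = (M + w)/(-3 + M)
j(y) = y*(-1 + y) (j(y) = y*(y - 1) = y*(-1 + y))
-65 + (12*0)*j(k(-1)) = -65 + (12*0)*((-1)**2*(-1 + (-1)**2)) = -65 + 0*(1*(-1 + 1)) = -65 + 0*(1*0) = -65 + 0*0 = -65 + 0 = -65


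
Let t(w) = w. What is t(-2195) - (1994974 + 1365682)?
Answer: -3362851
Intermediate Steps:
t(-2195) - (1994974 + 1365682) = -2195 - (1994974 + 1365682) = -2195 - 1*3360656 = -2195 - 3360656 = -3362851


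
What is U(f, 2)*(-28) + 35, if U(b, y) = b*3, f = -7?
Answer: 623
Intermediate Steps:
U(b, y) = 3*b
U(f, 2)*(-28) + 35 = (3*(-7))*(-28) + 35 = -21*(-28) + 35 = 588 + 35 = 623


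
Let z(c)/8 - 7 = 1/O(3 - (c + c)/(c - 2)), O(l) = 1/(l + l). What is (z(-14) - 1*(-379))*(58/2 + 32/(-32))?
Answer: 12740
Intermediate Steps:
O(l) = 1/(2*l)
z(c) = 104 - 32*c/(-2 + c) (z(c) = 56 + 8/((1/(2*(3 - (c + c)/(c - 2))))) = 56 + 8/((1/(2*(3 - 2*c/(-2 + c))))) = 56 + 8*(6 - 4*c/(-2 + c)) = 56 + (48 - 32*c/(-2 + c)) = 104 - 32*c/(-2 + c))
(z(-14) - 1*(-379))*(58/2 + 32/(-32)) = (8*(-26 + 9*(-14))/(-2 - 14) - 1*(-379))*(58/2 + 32/(-32)) = (8*(-26 - 126)/(-16) + 379)*(58*(½) + 32*(-1/32)) = (8*(-1/16)*(-152) + 379)*(29 - 1) = (76 + 379)*28 = 455*28 = 12740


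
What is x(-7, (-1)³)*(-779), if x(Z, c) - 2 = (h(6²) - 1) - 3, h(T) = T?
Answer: -26486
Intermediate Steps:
x(Z, c) = 34 (x(Z, c) = 2 + ((6² - 1) - 3) = 2 + ((36 - 1) - 3) = 2 + (35 - 3) = 2 + 32 = 34)
x(-7, (-1)³)*(-779) = 34*(-779) = -26486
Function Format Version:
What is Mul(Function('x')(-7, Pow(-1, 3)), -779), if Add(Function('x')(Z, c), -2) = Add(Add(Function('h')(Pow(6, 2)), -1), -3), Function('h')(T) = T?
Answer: -26486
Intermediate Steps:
Function('x')(Z, c) = 34 (Function('x')(Z, c) = Add(2, Add(Add(Pow(6, 2), -1), -3)) = Add(2, Add(Add(36, -1), -3)) = Add(2, Add(35, -3)) = Add(2, 32) = 34)
Mul(Function('x')(-7, Pow(-1, 3)), -779) = Mul(34, -779) = -26486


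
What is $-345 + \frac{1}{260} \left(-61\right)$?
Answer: $- \frac{89761}{260} \approx -345.23$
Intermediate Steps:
$-345 + \frac{1}{260} \left(-61\right) = -345 - \frac{61}{260} = - \frac{89761}{260}$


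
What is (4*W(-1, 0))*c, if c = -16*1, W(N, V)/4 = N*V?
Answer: 0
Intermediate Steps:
W(N, V) = 4*N*V (W(N, V) = 4*(N*V) = 4*N*V)
c = -16
(4*W(-1, 0))*c = (4*(4*(-1)*0))*(-16) = (4*0)*(-16) = 0*(-16) = 0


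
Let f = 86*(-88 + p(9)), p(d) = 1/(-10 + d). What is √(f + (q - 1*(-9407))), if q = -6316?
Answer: 39*I*√3 ≈ 67.55*I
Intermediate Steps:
f = -7654 (f = 86*(-88 + 1/(-10 + 9)) = 86*(-88 + 1/(-1)) = 86*(-88 - 1) = 86*(-89) = -7654)
√(f + (q - 1*(-9407))) = √(-7654 + (-6316 - 1*(-9407))) = √(-7654 + (-6316 + 9407)) = √(-7654 + 3091) = √(-4563) = 39*I*√3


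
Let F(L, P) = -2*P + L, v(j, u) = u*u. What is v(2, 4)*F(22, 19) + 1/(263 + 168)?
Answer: -110335/431 ≈ -256.00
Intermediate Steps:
v(j, u) = u²
F(L, P) = L - 2*P
v(2, 4)*F(22, 19) + 1/(263 + 168) = 4²*(22 - 2*19) + 1/(263 + 168) = 16*(22 - 38) + 1/431 = 16*(-16) + 1/431 = -256 + 1/431 = -110335/431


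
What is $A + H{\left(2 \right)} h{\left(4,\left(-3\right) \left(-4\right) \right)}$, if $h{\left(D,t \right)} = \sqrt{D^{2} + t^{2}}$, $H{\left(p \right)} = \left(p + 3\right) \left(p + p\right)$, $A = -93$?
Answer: $-93 + 80 \sqrt{10} \approx 159.98$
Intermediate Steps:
$H{\left(p \right)} = 2 p \left(3 + p\right)$ ($H{\left(p \right)} = \left(3 + p\right) 2 p = 2 p \left(3 + p\right)$)
$A + H{\left(2 \right)} h{\left(4,\left(-3\right) \left(-4\right) \right)} = -93 + 2 \cdot 2 \left(3 + 2\right) \sqrt{4^{2} + \left(\left(-3\right) \left(-4\right)\right)^{2}} = -93 + 2 \cdot 2 \cdot 5 \sqrt{16 + 12^{2}} = -93 + 20 \sqrt{16 + 144} = -93 + 20 \sqrt{160} = -93 + 20 \cdot 4 \sqrt{10} = -93 + 80 \sqrt{10}$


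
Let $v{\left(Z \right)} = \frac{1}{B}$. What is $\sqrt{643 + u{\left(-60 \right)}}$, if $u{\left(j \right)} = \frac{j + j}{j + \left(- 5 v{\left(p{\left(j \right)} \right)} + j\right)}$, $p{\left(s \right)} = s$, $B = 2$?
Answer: $\frac{\sqrt{31555}}{7} \approx 25.377$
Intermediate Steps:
$v{\left(Z \right)} = \frac{1}{2}$
$u{\left(j \right)} = \frac{2 j}{- \frac{5}{2} + 2 j}$ ($u{\left(j \right)} = \frac{j + j}{j + \left(\left(-5\right) \frac{1}{2} + j\right)} = \frac{2 j}{j + \left(- \frac{5}{2} + j\right)} = \frac{2 j}{- \frac{5}{2} + 2 j}$)
$\sqrt{643 + u{\left(-60 \right)}} = \sqrt{643 + 4 \left(-60\right) \frac{1}{-5 + 4 \left(-60\right)}} = \sqrt{643 + 4 \left(-60\right) \frac{1}{-5 - 240}} = \sqrt{643 + 4 \left(-60\right) \frac{1}{-245}} = \sqrt{643 + 4 \left(-60\right) \left(- \frac{1}{245}\right)} = \sqrt{643 + \frac{48}{49}} = \sqrt{\frac{31555}{49}} = \frac{\sqrt{31555}}{7}$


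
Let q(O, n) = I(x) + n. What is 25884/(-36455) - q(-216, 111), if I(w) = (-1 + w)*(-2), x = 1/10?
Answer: -4138008/36455 ≈ -113.51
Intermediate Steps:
x = ⅒ ≈ 0.10000
I(w) = 2 - 2*w
q(O, n) = 9/5 + n (q(O, n) = (2 - 2*⅒) + n = (2 - ⅕) + n = 9/5 + n)
25884/(-36455) - q(-216, 111) = 25884/(-36455) - (9/5 + 111) = 25884*(-1/36455) - 1*564/5 = -25884/36455 - 564/5 = -4138008/36455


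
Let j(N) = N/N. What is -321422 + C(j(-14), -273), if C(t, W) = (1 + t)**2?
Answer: -321418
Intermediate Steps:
j(N) = 1
-321422 + C(j(-14), -273) = -321422 + (1 + 1)**2 = -321422 + 2**2 = -321422 + 4 = -321418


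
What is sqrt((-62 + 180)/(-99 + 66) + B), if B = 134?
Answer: 4*sqrt(8877)/33 ≈ 11.420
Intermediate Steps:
sqrt((-62 + 180)/(-99 + 66) + B) = sqrt((-62 + 180)/(-99 + 66) + 134) = sqrt(118/(-33) + 134) = sqrt(118*(-1/33) + 134) = sqrt(-118/33 + 134) = sqrt(4304/33) = 4*sqrt(8877)/33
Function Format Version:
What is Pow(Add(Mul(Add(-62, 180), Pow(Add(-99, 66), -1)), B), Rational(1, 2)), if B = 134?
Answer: Mul(Rational(4, 33), Pow(8877, Rational(1, 2))) ≈ 11.420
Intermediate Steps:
Pow(Add(Mul(Add(-62, 180), Pow(Add(-99, 66), -1)), B), Rational(1, 2)) = Pow(Add(Mul(Add(-62, 180), Pow(Add(-99, 66), -1)), 134), Rational(1, 2)) = Pow(Add(Mul(118, Pow(-33, -1)), 134), Rational(1, 2)) = Pow(Add(Mul(118, Rational(-1, 33)), 134), Rational(1, 2)) = Pow(Add(Rational(-118, 33), 134), Rational(1, 2)) = Pow(Rational(4304, 33), Rational(1, 2)) = Mul(Rational(4, 33), Pow(8877, Rational(1, 2)))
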